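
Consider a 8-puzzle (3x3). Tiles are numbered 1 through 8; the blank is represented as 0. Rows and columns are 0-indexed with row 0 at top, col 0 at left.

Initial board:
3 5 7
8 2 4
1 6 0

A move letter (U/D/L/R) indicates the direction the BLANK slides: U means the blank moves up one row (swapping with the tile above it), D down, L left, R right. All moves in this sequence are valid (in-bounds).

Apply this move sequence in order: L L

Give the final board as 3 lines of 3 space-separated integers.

After move 1 (L):
3 5 7
8 2 4
1 0 6

After move 2 (L):
3 5 7
8 2 4
0 1 6

Answer: 3 5 7
8 2 4
0 1 6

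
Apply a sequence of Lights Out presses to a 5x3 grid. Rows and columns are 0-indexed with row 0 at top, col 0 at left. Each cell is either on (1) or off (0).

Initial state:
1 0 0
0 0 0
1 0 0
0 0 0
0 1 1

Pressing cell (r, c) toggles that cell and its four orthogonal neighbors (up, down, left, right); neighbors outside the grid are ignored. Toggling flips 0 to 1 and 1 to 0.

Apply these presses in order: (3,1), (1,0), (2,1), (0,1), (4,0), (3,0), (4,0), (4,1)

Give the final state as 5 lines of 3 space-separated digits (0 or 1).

Answer: 1 1 1
1 1 0
0 0 1
0 0 1
0 1 0

Derivation:
After press 1 at (3,1):
1 0 0
0 0 0
1 1 0
1 1 1
0 0 1

After press 2 at (1,0):
0 0 0
1 1 0
0 1 0
1 1 1
0 0 1

After press 3 at (2,1):
0 0 0
1 0 0
1 0 1
1 0 1
0 0 1

After press 4 at (0,1):
1 1 1
1 1 0
1 0 1
1 0 1
0 0 1

After press 5 at (4,0):
1 1 1
1 1 0
1 0 1
0 0 1
1 1 1

After press 6 at (3,0):
1 1 1
1 1 0
0 0 1
1 1 1
0 1 1

After press 7 at (4,0):
1 1 1
1 1 0
0 0 1
0 1 1
1 0 1

After press 8 at (4,1):
1 1 1
1 1 0
0 0 1
0 0 1
0 1 0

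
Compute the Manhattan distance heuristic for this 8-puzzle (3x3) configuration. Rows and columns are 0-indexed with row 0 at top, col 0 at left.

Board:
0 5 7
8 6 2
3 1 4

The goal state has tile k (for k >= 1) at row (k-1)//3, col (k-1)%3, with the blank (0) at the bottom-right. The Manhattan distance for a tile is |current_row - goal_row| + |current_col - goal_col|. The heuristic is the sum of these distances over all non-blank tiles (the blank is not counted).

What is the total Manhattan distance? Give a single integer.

Tile 5: (0,1)->(1,1) = 1
Tile 7: (0,2)->(2,0) = 4
Tile 8: (1,0)->(2,1) = 2
Tile 6: (1,1)->(1,2) = 1
Tile 2: (1,2)->(0,1) = 2
Tile 3: (2,0)->(0,2) = 4
Tile 1: (2,1)->(0,0) = 3
Tile 4: (2,2)->(1,0) = 3
Sum: 1 + 4 + 2 + 1 + 2 + 4 + 3 + 3 = 20

Answer: 20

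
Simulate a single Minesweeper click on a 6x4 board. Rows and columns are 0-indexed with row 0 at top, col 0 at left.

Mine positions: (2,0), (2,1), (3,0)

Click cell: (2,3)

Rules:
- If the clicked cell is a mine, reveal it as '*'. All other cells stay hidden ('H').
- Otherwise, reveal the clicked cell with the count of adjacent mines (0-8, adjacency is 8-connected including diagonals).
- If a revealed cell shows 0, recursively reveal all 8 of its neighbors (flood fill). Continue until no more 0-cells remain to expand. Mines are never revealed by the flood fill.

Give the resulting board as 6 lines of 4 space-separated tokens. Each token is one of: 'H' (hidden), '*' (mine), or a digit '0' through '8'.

0 0 0 0
2 2 1 0
H H 1 0
H 3 1 0
1 1 0 0
0 0 0 0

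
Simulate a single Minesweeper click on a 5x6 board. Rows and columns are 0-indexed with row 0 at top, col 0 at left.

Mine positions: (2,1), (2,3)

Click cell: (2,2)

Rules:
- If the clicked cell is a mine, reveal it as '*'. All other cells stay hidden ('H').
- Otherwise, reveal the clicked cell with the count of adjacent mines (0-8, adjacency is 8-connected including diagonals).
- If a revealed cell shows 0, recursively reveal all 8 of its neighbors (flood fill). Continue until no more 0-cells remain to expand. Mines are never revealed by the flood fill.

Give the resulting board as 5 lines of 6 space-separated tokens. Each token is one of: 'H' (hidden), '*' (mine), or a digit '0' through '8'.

H H H H H H
H H H H H H
H H 2 H H H
H H H H H H
H H H H H H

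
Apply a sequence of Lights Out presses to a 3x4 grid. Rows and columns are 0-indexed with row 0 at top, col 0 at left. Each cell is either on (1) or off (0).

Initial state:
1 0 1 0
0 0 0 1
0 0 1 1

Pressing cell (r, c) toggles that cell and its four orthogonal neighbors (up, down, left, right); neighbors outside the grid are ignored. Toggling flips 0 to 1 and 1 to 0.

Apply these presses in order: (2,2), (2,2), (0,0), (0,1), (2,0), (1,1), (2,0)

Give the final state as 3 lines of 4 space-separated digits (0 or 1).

After press 1 at (2,2):
1 0 1 0
0 0 1 1
0 1 0 0

After press 2 at (2,2):
1 0 1 0
0 0 0 1
0 0 1 1

After press 3 at (0,0):
0 1 1 0
1 0 0 1
0 0 1 1

After press 4 at (0,1):
1 0 0 0
1 1 0 1
0 0 1 1

After press 5 at (2,0):
1 0 0 0
0 1 0 1
1 1 1 1

After press 6 at (1,1):
1 1 0 0
1 0 1 1
1 0 1 1

After press 7 at (2,0):
1 1 0 0
0 0 1 1
0 1 1 1

Answer: 1 1 0 0
0 0 1 1
0 1 1 1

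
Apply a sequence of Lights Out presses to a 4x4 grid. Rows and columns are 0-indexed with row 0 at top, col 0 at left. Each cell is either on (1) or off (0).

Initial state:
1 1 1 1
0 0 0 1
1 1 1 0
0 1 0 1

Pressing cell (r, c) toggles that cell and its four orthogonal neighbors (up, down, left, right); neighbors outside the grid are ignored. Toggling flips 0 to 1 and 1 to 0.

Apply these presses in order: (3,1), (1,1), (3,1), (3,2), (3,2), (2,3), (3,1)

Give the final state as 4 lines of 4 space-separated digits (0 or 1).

After press 1 at (3,1):
1 1 1 1
0 0 0 1
1 0 1 0
1 0 1 1

After press 2 at (1,1):
1 0 1 1
1 1 1 1
1 1 1 0
1 0 1 1

After press 3 at (3,1):
1 0 1 1
1 1 1 1
1 0 1 0
0 1 0 1

After press 4 at (3,2):
1 0 1 1
1 1 1 1
1 0 0 0
0 0 1 0

After press 5 at (3,2):
1 0 1 1
1 1 1 1
1 0 1 0
0 1 0 1

After press 6 at (2,3):
1 0 1 1
1 1 1 0
1 0 0 1
0 1 0 0

After press 7 at (3,1):
1 0 1 1
1 1 1 0
1 1 0 1
1 0 1 0

Answer: 1 0 1 1
1 1 1 0
1 1 0 1
1 0 1 0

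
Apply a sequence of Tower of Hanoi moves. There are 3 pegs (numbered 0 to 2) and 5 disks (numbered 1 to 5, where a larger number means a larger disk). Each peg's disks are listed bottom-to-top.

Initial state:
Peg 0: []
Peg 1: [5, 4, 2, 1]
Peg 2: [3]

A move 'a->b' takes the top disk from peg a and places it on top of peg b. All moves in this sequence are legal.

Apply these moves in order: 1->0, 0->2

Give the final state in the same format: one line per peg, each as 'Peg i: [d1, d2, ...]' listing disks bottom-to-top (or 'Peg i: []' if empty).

Answer: Peg 0: []
Peg 1: [5, 4, 2]
Peg 2: [3, 1]

Derivation:
After move 1 (1->0):
Peg 0: [1]
Peg 1: [5, 4, 2]
Peg 2: [3]

After move 2 (0->2):
Peg 0: []
Peg 1: [5, 4, 2]
Peg 2: [3, 1]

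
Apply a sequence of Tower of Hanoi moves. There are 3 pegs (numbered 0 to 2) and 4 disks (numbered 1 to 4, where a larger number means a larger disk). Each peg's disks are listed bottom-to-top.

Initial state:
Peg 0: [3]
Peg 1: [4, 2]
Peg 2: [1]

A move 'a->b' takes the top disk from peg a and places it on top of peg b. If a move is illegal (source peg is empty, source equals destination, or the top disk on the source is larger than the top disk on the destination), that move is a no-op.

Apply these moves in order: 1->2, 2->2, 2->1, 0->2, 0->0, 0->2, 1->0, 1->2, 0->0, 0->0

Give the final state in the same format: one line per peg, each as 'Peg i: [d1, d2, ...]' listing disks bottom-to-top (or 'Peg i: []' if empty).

After move 1 (1->2):
Peg 0: [3]
Peg 1: [4, 2]
Peg 2: [1]

After move 2 (2->2):
Peg 0: [3]
Peg 1: [4, 2]
Peg 2: [1]

After move 3 (2->1):
Peg 0: [3]
Peg 1: [4, 2, 1]
Peg 2: []

After move 4 (0->2):
Peg 0: []
Peg 1: [4, 2, 1]
Peg 2: [3]

After move 5 (0->0):
Peg 0: []
Peg 1: [4, 2, 1]
Peg 2: [3]

After move 6 (0->2):
Peg 0: []
Peg 1: [4, 2, 1]
Peg 2: [3]

After move 7 (1->0):
Peg 0: [1]
Peg 1: [4, 2]
Peg 2: [3]

After move 8 (1->2):
Peg 0: [1]
Peg 1: [4]
Peg 2: [3, 2]

After move 9 (0->0):
Peg 0: [1]
Peg 1: [4]
Peg 2: [3, 2]

After move 10 (0->0):
Peg 0: [1]
Peg 1: [4]
Peg 2: [3, 2]

Answer: Peg 0: [1]
Peg 1: [4]
Peg 2: [3, 2]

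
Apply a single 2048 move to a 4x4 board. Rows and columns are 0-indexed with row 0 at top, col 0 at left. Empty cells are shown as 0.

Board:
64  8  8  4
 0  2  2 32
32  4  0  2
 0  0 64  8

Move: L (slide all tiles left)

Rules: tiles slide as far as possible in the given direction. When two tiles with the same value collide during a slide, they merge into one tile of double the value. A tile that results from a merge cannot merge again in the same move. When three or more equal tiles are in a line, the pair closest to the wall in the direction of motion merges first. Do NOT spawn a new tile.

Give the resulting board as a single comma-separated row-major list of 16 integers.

Slide left:
row 0: [64, 8, 8, 4] -> [64, 16, 4, 0]
row 1: [0, 2, 2, 32] -> [4, 32, 0, 0]
row 2: [32, 4, 0, 2] -> [32, 4, 2, 0]
row 3: [0, 0, 64, 8] -> [64, 8, 0, 0]

Answer: 64, 16, 4, 0, 4, 32, 0, 0, 32, 4, 2, 0, 64, 8, 0, 0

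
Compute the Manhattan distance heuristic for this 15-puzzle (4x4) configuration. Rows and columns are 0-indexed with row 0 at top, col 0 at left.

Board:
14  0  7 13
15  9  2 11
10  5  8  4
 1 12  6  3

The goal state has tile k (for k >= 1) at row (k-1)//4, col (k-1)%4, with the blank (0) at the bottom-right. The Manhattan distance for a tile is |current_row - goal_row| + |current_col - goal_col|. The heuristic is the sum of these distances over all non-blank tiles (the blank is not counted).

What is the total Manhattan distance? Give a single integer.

Answer: 41

Derivation:
Tile 14: at (0,0), goal (3,1), distance |0-3|+|0-1| = 4
Tile 7: at (0,2), goal (1,2), distance |0-1|+|2-2| = 1
Tile 13: at (0,3), goal (3,0), distance |0-3|+|3-0| = 6
Tile 15: at (1,0), goal (3,2), distance |1-3|+|0-2| = 4
Tile 9: at (1,1), goal (2,0), distance |1-2|+|1-0| = 2
Tile 2: at (1,2), goal (0,1), distance |1-0|+|2-1| = 2
Tile 11: at (1,3), goal (2,2), distance |1-2|+|3-2| = 2
Tile 10: at (2,0), goal (2,1), distance |2-2|+|0-1| = 1
Tile 5: at (2,1), goal (1,0), distance |2-1|+|1-0| = 2
Tile 8: at (2,2), goal (1,3), distance |2-1|+|2-3| = 2
Tile 4: at (2,3), goal (0,3), distance |2-0|+|3-3| = 2
Tile 1: at (3,0), goal (0,0), distance |3-0|+|0-0| = 3
Tile 12: at (3,1), goal (2,3), distance |3-2|+|1-3| = 3
Tile 6: at (3,2), goal (1,1), distance |3-1|+|2-1| = 3
Tile 3: at (3,3), goal (0,2), distance |3-0|+|3-2| = 4
Sum: 4 + 1 + 6 + 4 + 2 + 2 + 2 + 1 + 2 + 2 + 2 + 3 + 3 + 3 + 4 = 41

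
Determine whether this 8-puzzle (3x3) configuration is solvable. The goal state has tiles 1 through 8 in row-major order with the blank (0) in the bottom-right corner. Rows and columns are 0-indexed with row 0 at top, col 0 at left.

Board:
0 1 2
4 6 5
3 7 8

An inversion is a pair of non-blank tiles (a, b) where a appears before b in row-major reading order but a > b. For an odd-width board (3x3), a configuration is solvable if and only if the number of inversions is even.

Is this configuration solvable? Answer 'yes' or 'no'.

Answer: yes

Derivation:
Inversions (pairs i<j in row-major order where tile[i] > tile[j] > 0): 4
4 is even, so the puzzle is solvable.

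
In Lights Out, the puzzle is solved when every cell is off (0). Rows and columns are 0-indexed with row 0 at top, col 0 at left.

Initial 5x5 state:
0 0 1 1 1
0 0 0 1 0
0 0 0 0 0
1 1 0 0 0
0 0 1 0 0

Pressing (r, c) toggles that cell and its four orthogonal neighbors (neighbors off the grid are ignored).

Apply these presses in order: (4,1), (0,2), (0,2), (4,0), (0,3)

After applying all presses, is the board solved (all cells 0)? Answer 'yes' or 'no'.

Answer: yes

Derivation:
After press 1 at (4,1):
0 0 1 1 1
0 0 0 1 0
0 0 0 0 0
1 0 0 0 0
1 1 0 0 0

After press 2 at (0,2):
0 1 0 0 1
0 0 1 1 0
0 0 0 0 0
1 0 0 0 0
1 1 0 0 0

After press 3 at (0,2):
0 0 1 1 1
0 0 0 1 0
0 0 0 0 0
1 0 0 0 0
1 1 0 0 0

After press 4 at (4,0):
0 0 1 1 1
0 0 0 1 0
0 0 0 0 0
0 0 0 0 0
0 0 0 0 0

After press 5 at (0,3):
0 0 0 0 0
0 0 0 0 0
0 0 0 0 0
0 0 0 0 0
0 0 0 0 0

Lights still on: 0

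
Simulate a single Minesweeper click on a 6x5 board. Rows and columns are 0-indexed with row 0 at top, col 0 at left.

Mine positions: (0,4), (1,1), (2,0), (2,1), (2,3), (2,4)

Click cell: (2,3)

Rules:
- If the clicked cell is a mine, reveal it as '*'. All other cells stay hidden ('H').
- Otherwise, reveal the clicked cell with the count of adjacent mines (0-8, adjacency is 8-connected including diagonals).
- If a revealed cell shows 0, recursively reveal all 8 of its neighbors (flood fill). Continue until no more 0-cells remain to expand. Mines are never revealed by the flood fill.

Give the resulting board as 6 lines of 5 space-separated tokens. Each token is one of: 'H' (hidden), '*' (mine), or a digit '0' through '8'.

H H H H H
H H H H H
H H H * H
H H H H H
H H H H H
H H H H H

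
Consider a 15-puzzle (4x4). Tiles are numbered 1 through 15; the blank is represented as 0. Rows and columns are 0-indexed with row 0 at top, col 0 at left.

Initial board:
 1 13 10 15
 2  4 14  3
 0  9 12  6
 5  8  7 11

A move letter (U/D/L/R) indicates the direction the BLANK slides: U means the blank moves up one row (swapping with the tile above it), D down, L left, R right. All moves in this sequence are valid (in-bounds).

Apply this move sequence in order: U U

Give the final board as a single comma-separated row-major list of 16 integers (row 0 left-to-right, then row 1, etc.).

After move 1 (U):
 1 13 10 15
 0  4 14  3
 2  9 12  6
 5  8  7 11

After move 2 (U):
 0 13 10 15
 1  4 14  3
 2  9 12  6
 5  8  7 11

Answer: 0, 13, 10, 15, 1, 4, 14, 3, 2, 9, 12, 6, 5, 8, 7, 11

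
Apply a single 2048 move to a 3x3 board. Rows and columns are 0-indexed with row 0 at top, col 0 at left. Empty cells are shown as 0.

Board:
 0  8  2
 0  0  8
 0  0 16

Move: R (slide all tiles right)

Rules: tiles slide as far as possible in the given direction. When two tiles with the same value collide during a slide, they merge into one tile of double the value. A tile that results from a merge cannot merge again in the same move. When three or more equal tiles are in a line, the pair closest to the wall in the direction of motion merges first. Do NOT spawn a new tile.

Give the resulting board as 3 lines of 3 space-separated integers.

Answer:  0  8  2
 0  0  8
 0  0 16

Derivation:
Slide right:
row 0: [0, 8, 2] -> [0, 8, 2]
row 1: [0, 0, 8] -> [0, 0, 8]
row 2: [0, 0, 16] -> [0, 0, 16]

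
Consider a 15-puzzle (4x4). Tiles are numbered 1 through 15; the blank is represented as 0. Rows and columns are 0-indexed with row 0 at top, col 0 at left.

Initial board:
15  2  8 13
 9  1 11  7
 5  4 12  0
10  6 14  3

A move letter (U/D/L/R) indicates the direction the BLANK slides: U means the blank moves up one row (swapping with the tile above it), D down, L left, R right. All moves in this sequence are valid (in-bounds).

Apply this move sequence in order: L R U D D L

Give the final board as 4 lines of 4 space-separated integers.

After move 1 (L):
15  2  8 13
 9  1 11  7
 5  4  0 12
10  6 14  3

After move 2 (R):
15  2  8 13
 9  1 11  7
 5  4 12  0
10  6 14  3

After move 3 (U):
15  2  8 13
 9  1 11  0
 5  4 12  7
10  6 14  3

After move 4 (D):
15  2  8 13
 9  1 11  7
 5  4 12  0
10  6 14  3

After move 5 (D):
15  2  8 13
 9  1 11  7
 5  4 12  3
10  6 14  0

After move 6 (L):
15  2  8 13
 9  1 11  7
 5  4 12  3
10  6  0 14

Answer: 15  2  8 13
 9  1 11  7
 5  4 12  3
10  6  0 14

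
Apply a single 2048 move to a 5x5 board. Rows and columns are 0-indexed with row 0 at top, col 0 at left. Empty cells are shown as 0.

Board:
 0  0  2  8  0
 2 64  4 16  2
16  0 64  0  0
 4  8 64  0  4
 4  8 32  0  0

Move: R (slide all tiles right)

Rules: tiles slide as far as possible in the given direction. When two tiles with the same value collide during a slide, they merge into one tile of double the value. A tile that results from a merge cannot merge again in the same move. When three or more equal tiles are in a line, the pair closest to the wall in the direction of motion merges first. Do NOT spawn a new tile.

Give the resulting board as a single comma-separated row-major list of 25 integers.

Slide right:
row 0: [0, 0, 2, 8, 0] -> [0, 0, 0, 2, 8]
row 1: [2, 64, 4, 16, 2] -> [2, 64, 4, 16, 2]
row 2: [16, 0, 64, 0, 0] -> [0, 0, 0, 16, 64]
row 3: [4, 8, 64, 0, 4] -> [0, 4, 8, 64, 4]
row 4: [4, 8, 32, 0, 0] -> [0, 0, 4, 8, 32]

Answer: 0, 0, 0, 2, 8, 2, 64, 4, 16, 2, 0, 0, 0, 16, 64, 0, 4, 8, 64, 4, 0, 0, 4, 8, 32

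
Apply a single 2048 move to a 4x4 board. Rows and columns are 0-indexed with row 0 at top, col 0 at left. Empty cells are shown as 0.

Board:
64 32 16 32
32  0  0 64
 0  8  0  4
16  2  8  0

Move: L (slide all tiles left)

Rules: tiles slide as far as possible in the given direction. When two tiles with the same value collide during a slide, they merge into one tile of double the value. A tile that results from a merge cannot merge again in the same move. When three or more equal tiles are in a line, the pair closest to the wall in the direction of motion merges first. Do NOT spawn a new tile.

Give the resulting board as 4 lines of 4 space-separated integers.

Slide left:
row 0: [64, 32, 16, 32] -> [64, 32, 16, 32]
row 1: [32, 0, 0, 64] -> [32, 64, 0, 0]
row 2: [0, 8, 0, 4] -> [8, 4, 0, 0]
row 3: [16, 2, 8, 0] -> [16, 2, 8, 0]

Answer: 64 32 16 32
32 64  0  0
 8  4  0  0
16  2  8  0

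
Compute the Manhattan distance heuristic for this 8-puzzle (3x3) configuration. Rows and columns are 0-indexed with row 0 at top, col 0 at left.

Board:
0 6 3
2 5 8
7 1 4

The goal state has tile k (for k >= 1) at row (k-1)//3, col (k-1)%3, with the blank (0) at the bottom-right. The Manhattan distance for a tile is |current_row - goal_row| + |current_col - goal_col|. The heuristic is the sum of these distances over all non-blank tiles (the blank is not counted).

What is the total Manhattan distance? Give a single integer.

Answer: 12

Derivation:
Tile 6: (0,1)->(1,2) = 2
Tile 3: (0,2)->(0,2) = 0
Tile 2: (1,0)->(0,1) = 2
Tile 5: (1,1)->(1,1) = 0
Tile 8: (1,2)->(2,1) = 2
Tile 7: (2,0)->(2,0) = 0
Tile 1: (2,1)->(0,0) = 3
Tile 4: (2,2)->(1,0) = 3
Sum: 2 + 0 + 2 + 0 + 2 + 0 + 3 + 3 = 12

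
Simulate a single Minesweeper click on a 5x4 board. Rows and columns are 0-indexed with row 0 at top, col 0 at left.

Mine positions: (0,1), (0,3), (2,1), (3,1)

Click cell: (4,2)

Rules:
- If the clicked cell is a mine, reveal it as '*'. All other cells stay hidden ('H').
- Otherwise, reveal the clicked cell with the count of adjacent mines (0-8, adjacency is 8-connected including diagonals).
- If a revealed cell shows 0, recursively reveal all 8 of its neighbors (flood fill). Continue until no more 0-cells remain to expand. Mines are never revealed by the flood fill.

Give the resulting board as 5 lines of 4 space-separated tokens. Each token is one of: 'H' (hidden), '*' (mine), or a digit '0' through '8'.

H H H H
H H H H
H H H H
H H H H
H H 1 H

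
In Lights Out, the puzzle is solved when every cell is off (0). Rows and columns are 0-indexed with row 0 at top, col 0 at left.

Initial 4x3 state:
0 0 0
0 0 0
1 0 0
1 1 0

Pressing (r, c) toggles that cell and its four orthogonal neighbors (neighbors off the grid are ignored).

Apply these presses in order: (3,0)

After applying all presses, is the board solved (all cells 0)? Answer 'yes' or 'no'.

After press 1 at (3,0):
0 0 0
0 0 0
0 0 0
0 0 0

Lights still on: 0

Answer: yes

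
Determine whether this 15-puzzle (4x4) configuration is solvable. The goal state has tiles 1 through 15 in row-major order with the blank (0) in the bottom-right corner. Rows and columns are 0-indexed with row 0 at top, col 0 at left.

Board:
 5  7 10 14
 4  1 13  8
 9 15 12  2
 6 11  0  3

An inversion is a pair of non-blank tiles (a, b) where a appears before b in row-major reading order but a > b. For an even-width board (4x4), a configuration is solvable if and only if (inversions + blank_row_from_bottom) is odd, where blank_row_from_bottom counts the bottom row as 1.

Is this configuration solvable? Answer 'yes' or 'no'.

Inversions: 53
Blank is in row 3 (0-indexed from top), which is row 1 counting from the bottom (bottom = 1).
53 + 1 = 54, which is even, so the puzzle is not solvable.

Answer: no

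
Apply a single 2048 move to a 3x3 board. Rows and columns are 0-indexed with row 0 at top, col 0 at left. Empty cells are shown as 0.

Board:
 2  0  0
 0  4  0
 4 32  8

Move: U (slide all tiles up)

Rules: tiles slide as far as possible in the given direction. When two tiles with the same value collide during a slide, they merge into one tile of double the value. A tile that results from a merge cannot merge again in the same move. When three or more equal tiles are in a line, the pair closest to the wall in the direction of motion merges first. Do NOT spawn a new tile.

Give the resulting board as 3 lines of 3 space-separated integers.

Slide up:
col 0: [2, 0, 4] -> [2, 4, 0]
col 1: [0, 4, 32] -> [4, 32, 0]
col 2: [0, 0, 8] -> [8, 0, 0]

Answer:  2  4  8
 4 32  0
 0  0  0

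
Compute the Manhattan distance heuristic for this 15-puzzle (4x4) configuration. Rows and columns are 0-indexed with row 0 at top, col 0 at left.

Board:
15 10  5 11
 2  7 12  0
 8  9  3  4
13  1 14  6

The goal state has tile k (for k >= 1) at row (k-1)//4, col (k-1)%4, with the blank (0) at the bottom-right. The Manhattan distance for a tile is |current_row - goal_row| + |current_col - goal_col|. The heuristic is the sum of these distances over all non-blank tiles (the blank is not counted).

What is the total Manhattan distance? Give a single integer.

Answer: 36

Derivation:
Tile 15: (0,0)->(3,2) = 5
Tile 10: (0,1)->(2,1) = 2
Tile 5: (0,2)->(1,0) = 3
Tile 11: (0,3)->(2,2) = 3
Tile 2: (1,0)->(0,1) = 2
Tile 7: (1,1)->(1,2) = 1
Tile 12: (1,2)->(2,3) = 2
Tile 8: (2,0)->(1,3) = 4
Tile 9: (2,1)->(2,0) = 1
Tile 3: (2,2)->(0,2) = 2
Tile 4: (2,3)->(0,3) = 2
Tile 13: (3,0)->(3,0) = 0
Tile 1: (3,1)->(0,0) = 4
Tile 14: (3,2)->(3,1) = 1
Tile 6: (3,3)->(1,1) = 4
Sum: 5 + 2 + 3 + 3 + 2 + 1 + 2 + 4 + 1 + 2 + 2 + 0 + 4 + 1 + 4 = 36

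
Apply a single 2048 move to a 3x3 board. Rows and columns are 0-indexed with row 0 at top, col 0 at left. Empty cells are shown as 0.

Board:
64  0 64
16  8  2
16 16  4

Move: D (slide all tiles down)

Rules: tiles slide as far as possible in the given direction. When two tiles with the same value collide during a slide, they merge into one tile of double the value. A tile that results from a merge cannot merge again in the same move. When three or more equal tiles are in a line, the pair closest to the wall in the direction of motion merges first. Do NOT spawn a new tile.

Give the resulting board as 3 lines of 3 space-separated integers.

Slide down:
col 0: [64, 16, 16] -> [0, 64, 32]
col 1: [0, 8, 16] -> [0, 8, 16]
col 2: [64, 2, 4] -> [64, 2, 4]

Answer:  0  0 64
64  8  2
32 16  4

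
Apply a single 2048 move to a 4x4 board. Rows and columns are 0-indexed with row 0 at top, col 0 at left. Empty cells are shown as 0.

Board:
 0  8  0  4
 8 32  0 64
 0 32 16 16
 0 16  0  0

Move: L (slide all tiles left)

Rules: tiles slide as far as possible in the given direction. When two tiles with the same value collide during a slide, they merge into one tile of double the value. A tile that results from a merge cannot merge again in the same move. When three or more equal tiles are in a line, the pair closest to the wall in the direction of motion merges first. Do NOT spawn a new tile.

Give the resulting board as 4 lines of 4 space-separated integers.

Answer:  8  4  0  0
 8 32 64  0
32 32  0  0
16  0  0  0

Derivation:
Slide left:
row 0: [0, 8, 0, 4] -> [8, 4, 0, 0]
row 1: [8, 32, 0, 64] -> [8, 32, 64, 0]
row 2: [0, 32, 16, 16] -> [32, 32, 0, 0]
row 3: [0, 16, 0, 0] -> [16, 0, 0, 0]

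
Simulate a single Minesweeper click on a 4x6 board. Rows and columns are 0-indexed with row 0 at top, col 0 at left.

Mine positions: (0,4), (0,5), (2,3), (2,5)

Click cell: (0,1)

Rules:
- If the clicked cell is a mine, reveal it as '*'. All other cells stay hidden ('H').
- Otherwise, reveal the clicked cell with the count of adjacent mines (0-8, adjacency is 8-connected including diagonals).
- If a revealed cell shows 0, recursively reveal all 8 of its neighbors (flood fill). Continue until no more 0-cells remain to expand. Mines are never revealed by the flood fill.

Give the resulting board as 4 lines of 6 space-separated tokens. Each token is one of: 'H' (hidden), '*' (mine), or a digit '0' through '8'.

0 0 0 1 H H
0 0 1 2 H H
0 0 1 H H H
0 0 1 H H H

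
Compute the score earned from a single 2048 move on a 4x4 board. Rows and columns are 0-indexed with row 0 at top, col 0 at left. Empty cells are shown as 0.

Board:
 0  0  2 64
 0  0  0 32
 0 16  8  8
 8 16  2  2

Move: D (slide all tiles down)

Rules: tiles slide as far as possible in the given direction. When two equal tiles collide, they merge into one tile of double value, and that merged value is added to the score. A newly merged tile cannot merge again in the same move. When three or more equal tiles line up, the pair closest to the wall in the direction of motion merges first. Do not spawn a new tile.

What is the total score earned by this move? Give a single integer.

Slide down:
col 0: [0, 0, 0, 8] -> [0, 0, 0, 8]  score +0 (running 0)
col 1: [0, 0, 16, 16] -> [0, 0, 0, 32]  score +32 (running 32)
col 2: [2, 0, 8, 2] -> [0, 2, 8, 2]  score +0 (running 32)
col 3: [64, 32, 8, 2] -> [64, 32, 8, 2]  score +0 (running 32)
Board after move:
 0  0  0 64
 0  0  2 32
 0  0  8  8
 8 32  2  2

Answer: 32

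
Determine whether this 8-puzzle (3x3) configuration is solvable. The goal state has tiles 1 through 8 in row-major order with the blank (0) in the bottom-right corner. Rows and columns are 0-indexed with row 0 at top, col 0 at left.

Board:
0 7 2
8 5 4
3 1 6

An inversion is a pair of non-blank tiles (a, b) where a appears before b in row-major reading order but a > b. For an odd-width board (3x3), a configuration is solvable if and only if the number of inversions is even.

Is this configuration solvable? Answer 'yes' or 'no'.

Inversions (pairs i<j in row-major order where tile[i] > tile[j] > 0): 18
18 is even, so the puzzle is solvable.

Answer: yes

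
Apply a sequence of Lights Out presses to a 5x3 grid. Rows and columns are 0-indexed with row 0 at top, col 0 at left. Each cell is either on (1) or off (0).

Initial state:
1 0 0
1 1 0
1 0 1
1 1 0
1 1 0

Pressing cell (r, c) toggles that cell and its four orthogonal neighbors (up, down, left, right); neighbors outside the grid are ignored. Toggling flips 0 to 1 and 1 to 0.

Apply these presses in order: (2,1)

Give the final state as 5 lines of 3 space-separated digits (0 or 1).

Answer: 1 0 0
1 0 0
0 1 0
1 0 0
1 1 0

Derivation:
After press 1 at (2,1):
1 0 0
1 0 0
0 1 0
1 0 0
1 1 0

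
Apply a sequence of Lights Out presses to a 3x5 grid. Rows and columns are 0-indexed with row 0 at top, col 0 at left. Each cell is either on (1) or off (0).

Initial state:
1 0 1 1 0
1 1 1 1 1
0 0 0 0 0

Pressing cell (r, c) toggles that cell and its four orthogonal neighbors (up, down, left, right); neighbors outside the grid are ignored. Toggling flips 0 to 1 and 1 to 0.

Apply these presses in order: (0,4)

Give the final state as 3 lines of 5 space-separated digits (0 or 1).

Answer: 1 0 1 0 1
1 1 1 1 0
0 0 0 0 0

Derivation:
After press 1 at (0,4):
1 0 1 0 1
1 1 1 1 0
0 0 0 0 0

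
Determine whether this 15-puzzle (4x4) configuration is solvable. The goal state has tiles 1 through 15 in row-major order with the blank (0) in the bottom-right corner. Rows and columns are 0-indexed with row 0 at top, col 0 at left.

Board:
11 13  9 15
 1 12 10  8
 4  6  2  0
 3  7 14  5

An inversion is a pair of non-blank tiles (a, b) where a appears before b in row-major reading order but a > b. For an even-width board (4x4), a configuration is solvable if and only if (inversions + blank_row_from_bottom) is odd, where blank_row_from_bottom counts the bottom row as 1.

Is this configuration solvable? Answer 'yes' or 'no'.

Inversions: 68
Blank is in row 2 (0-indexed from top), which is row 2 counting from the bottom (bottom = 1).
68 + 2 = 70, which is even, so the puzzle is not solvable.

Answer: no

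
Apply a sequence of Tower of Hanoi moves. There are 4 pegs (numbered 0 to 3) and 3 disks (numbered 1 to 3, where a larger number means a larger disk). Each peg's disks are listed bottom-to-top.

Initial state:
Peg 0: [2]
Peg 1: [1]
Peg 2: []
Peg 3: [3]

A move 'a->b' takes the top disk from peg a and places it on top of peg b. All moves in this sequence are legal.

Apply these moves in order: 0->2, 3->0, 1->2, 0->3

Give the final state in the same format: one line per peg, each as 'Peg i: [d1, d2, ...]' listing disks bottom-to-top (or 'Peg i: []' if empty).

After move 1 (0->2):
Peg 0: []
Peg 1: [1]
Peg 2: [2]
Peg 3: [3]

After move 2 (3->0):
Peg 0: [3]
Peg 1: [1]
Peg 2: [2]
Peg 3: []

After move 3 (1->2):
Peg 0: [3]
Peg 1: []
Peg 2: [2, 1]
Peg 3: []

After move 4 (0->3):
Peg 0: []
Peg 1: []
Peg 2: [2, 1]
Peg 3: [3]

Answer: Peg 0: []
Peg 1: []
Peg 2: [2, 1]
Peg 3: [3]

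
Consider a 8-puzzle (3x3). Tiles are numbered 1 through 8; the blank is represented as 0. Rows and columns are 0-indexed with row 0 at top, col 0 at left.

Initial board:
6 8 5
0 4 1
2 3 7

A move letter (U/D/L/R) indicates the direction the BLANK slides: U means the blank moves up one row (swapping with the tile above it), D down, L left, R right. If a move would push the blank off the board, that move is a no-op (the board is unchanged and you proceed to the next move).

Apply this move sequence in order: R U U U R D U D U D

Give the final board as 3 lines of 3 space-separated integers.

Answer: 6 5 1
4 8 0
2 3 7

Derivation:
After move 1 (R):
6 8 5
4 0 1
2 3 7

After move 2 (U):
6 0 5
4 8 1
2 3 7

After move 3 (U):
6 0 5
4 8 1
2 3 7

After move 4 (U):
6 0 5
4 8 1
2 3 7

After move 5 (R):
6 5 0
4 8 1
2 3 7

After move 6 (D):
6 5 1
4 8 0
2 3 7

After move 7 (U):
6 5 0
4 8 1
2 3 7

After move 8 (D):
6 5 1
4 8 0
2 3 7

After move 9 (U):
6 5 0
4 8 1
2 3 7

After move 10 (D):
6 5 1
4 8 0
2 3 7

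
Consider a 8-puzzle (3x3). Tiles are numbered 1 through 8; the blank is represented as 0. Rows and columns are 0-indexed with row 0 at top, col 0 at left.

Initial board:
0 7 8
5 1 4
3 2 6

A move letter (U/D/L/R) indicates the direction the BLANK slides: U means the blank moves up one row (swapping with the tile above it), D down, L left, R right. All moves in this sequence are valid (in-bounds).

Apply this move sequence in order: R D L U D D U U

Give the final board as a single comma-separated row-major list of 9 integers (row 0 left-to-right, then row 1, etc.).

After move 1 (R):
7 0 8
5 1 4
3 2 6

After move 2 (D):
7 1 8
5 0 4
3 2 6

After move 3 (L):
7 1 8
0 5 4
3 2 6

After move 4 (U):
0 1 8
7 5 4
3 2 6

After move 5 (D):
7 1 8
0 5 4
3 2 6

After move 6 (D):
7 1 8
3 5 4
0 2 6

After move 7 (U):
7 1 8
0 5 4
3 2 6

After move 8 (U):
0 1 8
7 5 4
3 2 6

Answer: 0, 1, 8, 7, 5, 4, 3, 2, 6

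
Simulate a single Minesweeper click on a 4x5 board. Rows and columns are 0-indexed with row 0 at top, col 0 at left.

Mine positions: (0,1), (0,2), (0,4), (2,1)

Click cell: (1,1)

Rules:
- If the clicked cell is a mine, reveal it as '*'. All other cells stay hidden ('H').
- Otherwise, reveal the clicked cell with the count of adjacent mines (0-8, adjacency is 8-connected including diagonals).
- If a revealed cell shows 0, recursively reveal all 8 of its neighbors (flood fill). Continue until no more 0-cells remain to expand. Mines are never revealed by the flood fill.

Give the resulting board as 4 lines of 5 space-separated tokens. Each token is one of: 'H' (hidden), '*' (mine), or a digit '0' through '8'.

H H H H H
H 3 H H H
H H H H H
H H H H H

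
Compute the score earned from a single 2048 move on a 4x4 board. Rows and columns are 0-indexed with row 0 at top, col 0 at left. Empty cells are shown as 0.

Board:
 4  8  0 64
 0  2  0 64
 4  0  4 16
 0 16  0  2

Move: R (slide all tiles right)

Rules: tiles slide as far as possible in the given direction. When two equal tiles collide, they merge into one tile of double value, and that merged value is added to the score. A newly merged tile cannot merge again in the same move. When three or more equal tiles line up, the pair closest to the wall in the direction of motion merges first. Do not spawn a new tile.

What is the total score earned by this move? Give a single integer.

Answer: 8

Derivation:
Slide right:
row 0: [4, 8, 0, 64] -> [0, 4, 8, 64]  score +0 (running 0)
row 1: [0, 2, 0, 64] -> [0, 0, 2, 64]  score +0 (running 0)
row 2: [4, 0, 4, 16] -> [0, 0, 8, 16]  score +8 (running 8)
row 3: [0, 16, 0, 2] -> [0, 0, 16, 2]  score +0 (running 8)
Board after move:
 0  4  8 64
 0  0  2 64
 0  0  8 16
 0  0 16  2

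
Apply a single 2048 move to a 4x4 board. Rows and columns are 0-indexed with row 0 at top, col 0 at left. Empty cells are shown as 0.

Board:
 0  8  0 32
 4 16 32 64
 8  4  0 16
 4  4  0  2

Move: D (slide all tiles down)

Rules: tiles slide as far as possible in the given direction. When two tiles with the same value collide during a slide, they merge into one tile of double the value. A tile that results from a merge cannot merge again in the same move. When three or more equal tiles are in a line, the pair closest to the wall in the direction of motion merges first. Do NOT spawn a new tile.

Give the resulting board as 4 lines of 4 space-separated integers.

Answer:  0  0  0 32
 4  8  0 64
 8 16  0 16
 4  8 32  2

Derivation:
Slide down:
col 0: [0, 4, 8, 4] -> [0, 4, 8, 4]
col 1: [8, 16, 4, 4] -> [0, 8, 16, 8]
col 2: [0, 32, 0, 0] -> [0, 0, 0, 32]
col 3: [32, 64, 16, 2] -> [32, 64, 16, 2]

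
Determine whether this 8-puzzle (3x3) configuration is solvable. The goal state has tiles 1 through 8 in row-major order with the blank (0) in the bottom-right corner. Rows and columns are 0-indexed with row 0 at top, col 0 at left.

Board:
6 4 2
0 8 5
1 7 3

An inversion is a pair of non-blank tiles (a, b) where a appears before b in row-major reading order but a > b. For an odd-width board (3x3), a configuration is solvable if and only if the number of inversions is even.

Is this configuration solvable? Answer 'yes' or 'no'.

Answer: yes

Derivation:
Inversions (pairs i<j in row-major order where tile[i] > tile[j] > 0): 16
16 is even, so the puzzle is solvable.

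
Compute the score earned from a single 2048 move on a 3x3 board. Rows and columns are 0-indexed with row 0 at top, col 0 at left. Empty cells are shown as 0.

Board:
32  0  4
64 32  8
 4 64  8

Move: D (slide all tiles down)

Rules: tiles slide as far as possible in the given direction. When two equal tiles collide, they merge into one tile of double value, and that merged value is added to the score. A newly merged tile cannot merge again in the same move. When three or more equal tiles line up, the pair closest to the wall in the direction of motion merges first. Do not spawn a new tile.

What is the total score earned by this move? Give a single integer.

Answer: 16

Derivation:
Slide down:
col 0: [32, 64, 4] -> [32, 64, 4]  score +0 (running 0)
col 1: [0, 32, 64] -> [0, 32, 64]  score +0 (running 0)
col 2: [4, 8, 8] -> [0, 4, 16]  score +16 (running 16)
Board after move:
32  0  0
64 32  4
 4 64 16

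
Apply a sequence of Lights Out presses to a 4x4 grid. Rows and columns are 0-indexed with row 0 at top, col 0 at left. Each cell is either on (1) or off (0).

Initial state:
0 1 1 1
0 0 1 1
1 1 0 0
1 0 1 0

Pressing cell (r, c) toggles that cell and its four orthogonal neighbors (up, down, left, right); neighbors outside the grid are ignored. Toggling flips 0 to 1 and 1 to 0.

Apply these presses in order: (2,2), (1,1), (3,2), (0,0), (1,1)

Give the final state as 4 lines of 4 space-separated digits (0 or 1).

After press 1 at (2,2):
0 1 1 1
0 0 0 1
1 0 1 1
1 0 0 0

After press 2 at (1,1):
0 0 1 1
1 1 1 1
1 1 1 1
1 0 0 0

After press 3 at (3,2):
0 0 1 1
1 1 1 1
1 1 0 1
1 1 1 1

After press 4 at (0,0):
1 1 1 1
0 1 1 1
1 1 0 1
1 1 1 1

After press 5 at (1,1):
1 0 1 1
1 0 0 1
1 0 0 1
1 1 1 1

Answer: 1 0 1 1
1 0 0 1
1 0 0 1
1 1 1 1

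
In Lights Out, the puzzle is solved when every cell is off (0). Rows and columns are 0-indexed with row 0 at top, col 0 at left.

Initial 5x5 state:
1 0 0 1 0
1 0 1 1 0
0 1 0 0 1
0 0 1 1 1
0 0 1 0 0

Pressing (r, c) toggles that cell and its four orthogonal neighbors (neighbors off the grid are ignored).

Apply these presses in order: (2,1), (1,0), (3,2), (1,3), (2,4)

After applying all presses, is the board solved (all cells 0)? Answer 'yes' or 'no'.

Answer: yes

Derivation:
After press 1 at (2,1):
1 0 0 1 0
1 1 1 1 0
1 0 1 0 1
0 1 1 1 1
0 0 1 0 0

After press 2 at (1,0):
0 0 0 1 0
0 0 1 1 0
0 0 1 0 1
0 1 1 1 1
0 0 1 0 0

After press 3 at (3,2):
0 0 0 1 0
0 0 1 1 0
0 0 0 0 1
0 0 0 0 1
0 0 0 0 0

After press 4 at (1,3):
0 0 0 0 0
0 0 0 0 1
0 0 0 1 1
0 0 0 0 1
0 0 0 0 0

After press 5 at (2,4):
0 0 0 0 0
0 0 0 0 0
0 0 0 0 0
0 0 0 0 0
0 0 0 0 0

Lights still on: 0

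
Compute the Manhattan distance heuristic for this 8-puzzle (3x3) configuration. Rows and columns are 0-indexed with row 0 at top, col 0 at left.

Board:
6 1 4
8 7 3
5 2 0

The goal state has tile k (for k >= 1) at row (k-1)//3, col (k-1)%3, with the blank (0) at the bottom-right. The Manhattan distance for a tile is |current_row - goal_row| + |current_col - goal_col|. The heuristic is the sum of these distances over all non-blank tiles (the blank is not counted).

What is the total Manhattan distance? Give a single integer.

Tile 6: at (0,0), goal (1,2), distance |0-1|+|0-2| = 3
Tile 1: at (0,1), goal (0,0), distance |0-0|+|1-0| = 1
Tile 4: at (0,2), goal (1,0), distance |0-1|+|2-0| = 3
Tile 8: at (1,0), goal (2,1), distance |1-2|+|0-1| = 2
Tile 7: at (1,1), goal (2,0), distance |1-2|+|1-0| = 2
Tile 3: at (1,2), goal (0,2), distance |1-0|+|2-2| = 1
Tile 5: at (2,0), goal (1,1), distance |2-1|+|0-1| = 2
Tile 2: at (2,1), goal (0,1), distance |2-0|+|1-1| = 2
Sum: 3 + 1 + 3 + 2 + 2 + 1 + 2 + 2 = 16

Answer: 16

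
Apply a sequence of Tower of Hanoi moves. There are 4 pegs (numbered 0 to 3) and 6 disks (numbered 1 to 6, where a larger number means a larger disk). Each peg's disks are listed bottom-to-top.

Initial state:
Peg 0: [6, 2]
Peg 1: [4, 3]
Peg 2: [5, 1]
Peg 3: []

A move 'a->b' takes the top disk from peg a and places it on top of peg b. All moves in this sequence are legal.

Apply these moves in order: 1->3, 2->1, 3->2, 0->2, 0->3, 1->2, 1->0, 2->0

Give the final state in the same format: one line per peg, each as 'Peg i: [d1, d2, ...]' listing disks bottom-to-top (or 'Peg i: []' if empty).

After move 1 (1->3):
Peg 0: [6, 2]
Peg 1: [4]
Peg 2: [5, 1]
Peg 3: [3]

After move 2 (2->1):
Peg 0: [6, 2]
Peg 1: [4, 1]
Peg 2: [5]
Peg 3: [3]

After move 3 (3->2):
Peg 0: [6, 2]
Peg 1: [4, 1]
Peg 2: [5, 3]
Peg 3: []

After move 4 (0->2):
Peg 0: [6]
Peg 1: [4, 1]
Peg 2: [5, 3, 2]
Peg 3: []

After move 5 (0->3):
Peg 0: []
Peg 1: [4, 1]
Peg 2: [5, 3, 2]
Peg 3: [6]

After move 6 (1->2):
Peg 0: []
Peg 1: [4]
Peg 2: [5, 3, 2, 1]
Peg 3: [6]

After move 7 (1->0):
Peg 0: [4]
Peg 1: []
Peg 2: [5, 3, 2, 1]
Peg 3: [6]

After move 8 (2->0):
Peg 0: [4, 1]
Peg 1: []
Peg 2: [5, 3, 2]
Peg 3: [6]

Answer: Peg 0: [4, 1]
Peg 1: []
Peg 2: [5, 3, 2]
Peg 3: [6]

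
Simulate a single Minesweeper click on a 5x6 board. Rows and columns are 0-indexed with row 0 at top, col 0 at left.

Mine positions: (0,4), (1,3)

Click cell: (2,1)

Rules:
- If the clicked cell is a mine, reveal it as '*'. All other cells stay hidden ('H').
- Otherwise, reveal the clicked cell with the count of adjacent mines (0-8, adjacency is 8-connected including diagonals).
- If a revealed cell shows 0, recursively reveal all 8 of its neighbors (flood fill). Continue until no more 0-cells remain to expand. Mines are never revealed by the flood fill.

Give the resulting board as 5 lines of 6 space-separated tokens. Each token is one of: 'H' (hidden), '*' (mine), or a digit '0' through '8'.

0 0 1 H H H
0 0 1 H 2 1
0 0 1 1 1 0
0 0 0 0 0 0
0 0 0 0 0 0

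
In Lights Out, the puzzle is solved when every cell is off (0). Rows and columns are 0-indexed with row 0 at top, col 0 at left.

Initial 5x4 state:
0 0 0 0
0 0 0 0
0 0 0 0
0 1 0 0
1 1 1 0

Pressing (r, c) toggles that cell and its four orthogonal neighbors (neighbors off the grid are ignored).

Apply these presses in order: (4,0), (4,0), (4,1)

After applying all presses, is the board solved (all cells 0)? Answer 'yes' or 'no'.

Answer: yes

Derivation:
After press 1 at (4,0):
0 0 0 0
0 0 0 0
0 0 0 0
1 1 0 0
0 0 1 0

After press 2 at (4,0):
0 0 0 0
0 0 0 0
0 0 0 0
0 1 0 0
1 1 1 0

After press 3 at (4,1):
0 0 0 0
0 0 0 0
0 0 0 0
0 0 0 0
0 0 0 0

Lights still on: 0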